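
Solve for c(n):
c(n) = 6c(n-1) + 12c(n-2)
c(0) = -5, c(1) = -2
Characteristic equation: x² - 6x - 12 = 0.
Discriminant Δ = (6)² + 4·(12) = 84.
Roots r₁,₂ = (6 ± √84)/2, so r₁ = 3 + \sqrt{21}, r₂ = 3 - \sqrt{21}.
General solution: c(n) = A·r₁^n + B·r₂^n.
From the initial conditions, A + B = -5 and r₁A + r₂B = -2.
Since r₁ - r₂ = √84: A = (-2 - (-5)r₂)/√84 = - \frac{5}{2} + \frac{13 \sqrt{21}}{42}, and B = -5 - A = - \frac{5}{2} - \frac{13 \sqrt{21}}{42}.
So c(n) = \left(- \frac{5}{2} + \frac{13 \sqrt{21}}{42}\right)\left(3 + \sqrt{21}\right)^n + \left(- \frac{5}{2} - \frac{13 \sqrt{21}}{42}\right)\left(3 - \sqrt{21}\right)^n.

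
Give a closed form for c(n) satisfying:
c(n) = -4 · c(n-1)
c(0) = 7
Pure geometric recurrence with ratio -4.
By induction c(n) = c(0) · (-4)^n = 7 \left(-4\right)^{n}.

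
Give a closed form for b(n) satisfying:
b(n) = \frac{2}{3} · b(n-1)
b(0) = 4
Pure geometric recurrence with ratio \frac{2}{3}.
By induction b(n) = b(0) · (\frac{2}{3})^n = 4 \left(\frac{2}{3}\right)^{n}.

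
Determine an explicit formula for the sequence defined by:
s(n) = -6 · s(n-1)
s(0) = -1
Pure geometric recurrence with ratio -6.
By induction s(n) = s(0) · (-6)^n = - \left(-6\right)^{n}.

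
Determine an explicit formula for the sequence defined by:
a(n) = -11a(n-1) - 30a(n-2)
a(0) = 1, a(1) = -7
Characteristic equation: x² + 11x + 30 = 0, which factors as (x - (-5))(x - (-6)) = 0.
Roots r₁ = -5, r₂ = -6 (distinct).
General solution: a(n) = A·(-5)^n + B·(-6)^n.
From a(0) = 1: A + B = 1.
From a(1) = -7: -5A - 6B = -7.
Solving: A = -1, B = 2.
So a(n) = - \left(-5\right)^{n} + 2 \left(-6\right)^{n}.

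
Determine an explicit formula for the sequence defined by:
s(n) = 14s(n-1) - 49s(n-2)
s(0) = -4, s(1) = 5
Characteristic equation: x² - 14x + 49 = 0, which is (x - (7))².
Repeated root r = 7.
General solution: s(n) = (A + Bn)·(7)^n.
From s(0) = -4: A = -4.
From s(1) = 5: (A + B)·(7) = 5 ⇒ B = \frac{33}{7}.
So s(n) = \left(\frac{33 n}{7} - 4\right) \cdot (7)^n.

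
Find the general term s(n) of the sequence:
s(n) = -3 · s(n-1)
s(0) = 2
Pure geometric recurrence with ratio -3.
By induction s(n) = s(0) · (-3)^n = 2 \left(-3\right)^{n}.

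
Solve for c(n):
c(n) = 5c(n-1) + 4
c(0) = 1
First-order linear non-homogeneous.
Homogeneous solution: c_h(n) = A·(5)^n.
Try constant particular solution c_p = K: K = 5K + 4 ⇒ K = -1.
General: c(n) = A·(5)^n - 1.
Apply c(0) = 1: A - 1 = 1 ⇒ A = 2.
So c(n) = 2 \cdot 5^{n} - 1.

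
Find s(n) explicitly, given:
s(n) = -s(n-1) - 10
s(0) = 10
First-order linear non-homogeneous.
Homogeneous solution: s_h(n) = A·(-1)^n.
Try constant particular solution s_p = K: K = -K - 10 ⇒ K = -5.
General: s(n) = A·(-1)^n - 5.
Apply s(0) = 10: A - 5 = 10 ⇒ A = 15.
So s(n) = 15 \left(-1\right)^{n} - 5.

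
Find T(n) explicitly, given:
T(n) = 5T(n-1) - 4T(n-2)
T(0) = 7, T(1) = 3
Characteristic equation: x² - 5x + 4 = 0, which factors as (x - (4))(x - (1)) = 0.
Roots r₁ = 4, r₂ = 1 (distinct).
General solution: T(n) = A·(4)^n + B·(1)^n.
From T(0) = 7: A + B = 7.
From T(1) = 3: 4A + B = 3.
Solving: A = - \frac{4}{3}, B = \frac{25}{3}.
So T(n) = \frac{25}{3} - \frac{4 \cdot 4^{n}}{3}.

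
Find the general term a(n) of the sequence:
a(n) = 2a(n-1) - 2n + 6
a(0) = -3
First-order linear with linear forcing.
Homogeneous solution: a_h(n) = A·(2)^n.
Try particular a_p(n) = pn + q. Substituting:
  pn + q = 2(p(n-1) + q) - 2n + 6.
Matching the n-coefficient: p = 2p - 2 ⇒ p = 2.
Matching constants: q = -2p + 2q + 6 ⇒ q = -2.
General: a(n) = A·(2)^n + 2 n - 2.
Apply a(0) = -3: A - 2 = -3 ⇒ A = -1.
So a(n) = - 2^{n} + 2 n - 2.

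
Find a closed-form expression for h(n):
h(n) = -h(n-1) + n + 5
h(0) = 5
First-order linear with linear forcing.
Homogeneous solution: h_h(n) = A·(-1)^n.
Try particular h_p(n) = pn + q. Substituting:
  pn + q = -(p(n-1) + q) + n + 5.
Matching the n-coefficient: p = -p + 1 ⇒ p = \frac{1}{2}.
Matching constants: q = p - q + 5 ⇒ q = \frac{11}{4}.
General: h(n) = A·(-1)^n + \frac{n}{2} + \frac{11}{4}.
Apply h(0) = 5: A + \frac{11}{4} = 5 ⇒ A = \frac{9}{4}.
So h(n) = \frac{9 \left(-1\right)^{n}}{4} + \frac{n}{2} + \frac{11}{4}.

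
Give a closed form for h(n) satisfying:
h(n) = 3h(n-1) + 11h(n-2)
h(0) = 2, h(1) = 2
Characteristic equation: x² - 3x - 11 = 0.
Discriminant Δ = (3)² + 4·(11) = 53.
Roots r₁,₂ = (3 ± √53)/2, so r₁ = \frac{3}{2} + \frac{\sqrt{53}}{2}, r₂ = \frac{3}{2} - \frac{\sqrt{53}}{2}.
General solution: h(n) = A·r₁^n + B·r₂^n.
From the initial conditions, A + B = 2 and r₁A + r₂B = 2.
Since r₁ - r₂ = √53: A = (2 - (2)r₂)/√53 = 1 - \frac{\sqrt{53}}{53}, and B = 2 - A = \frac{\sqrt{53}}{53} + 1.
So h(n) = \left(1 - \frac{\sqrt{53}}{53}\right)\left(\frac{3}{2} + \frac{\sqrt{53}}{2}\right)^n + \left(\frac{\sqrt{53}}{53} + 1\right)\left(\frac{3}{2} - \frac{\sqrt{53}}{2}\right)^n.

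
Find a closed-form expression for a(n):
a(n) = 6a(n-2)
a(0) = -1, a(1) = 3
Characteristic equation: x² - 6 = 0.
Discriminant Δ = (0)² + 4·(6) = 24.
Roots r₁,₂ = (0 ± √24)/2, so r₁ = \sqrt{6}, r₂ = - \sqrt{6}.
General solution: a(n) = A·r₁^n + B·r₂^n.
From the initial conditions, A + B = -1 and r₁A + r₂B = 3.
Since r₁ - r₂ = √24: A = (3 - (-1)r₂)/√24 = - \frac{1}{2} + \frac{\sqrt{6}}{4}, and B = -1 - A = - \frac{\sqrt{6}}{4} - \frac{1}{2}.
So a(n) = \left(- \frac{1}{2} + \frac{\sqrt{6}}{4}\right)\left(\sqrt{6}\right)^n + \left(- \frac{\sqrt{6}}{4} - \frac{1}{2}\right)\left(- \sqrt{6}\right)^n.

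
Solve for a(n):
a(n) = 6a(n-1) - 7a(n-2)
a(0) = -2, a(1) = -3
Characteristic equation: x² - 6x + 7 = 0.
Discriminant Δ = (6)² + 4·(-7) = 8.
Roots r₁,₂ = (6 ± √8)/2, so r₁ = \sqrt{2} + 3, r₂ = 3 - \sqrt{2}.
General solution: a(n) = A·r₁^n + B·r₂^n.
From the initial conditions, A + B = -2 and r₁A + r₂B = -3.
Since r₁ - r₂ = √8: A = (-3 - (-2)r₂)/√8 = -1 + \frac{3 \sqrt{2}}{4}, and B = -2 - A = - \frac{3 \sqrt{2}}{4} - 1.
So a(n) = \left(-1 + \frac{3 \sqrt{2}}{4}\right)\left(\sqrt{2} + 3\right)^n + \left(- \frac{3 \sqrt{2}}{4} - 1\right)\left(3 - \sqrt{2}\right)^n.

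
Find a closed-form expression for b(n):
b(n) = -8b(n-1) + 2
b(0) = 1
First-order linear non-homogeneous.
Homogeneous solution: b_h(n) = A·(-8)^n.
Try constant particular solution b_p = K: K = -8K + 2 ⇒ K = \frac{2}{9}.
General: b(n) = A·(-8)^n + \frac{2}{9}.
Apply b(0) = 1: A + \frac{2}{9} = 1 ⇒ A = \frac{7}{9}.
So b(n) = \frac{7 \left(-8\right)^{n}}{9} + \frac{2}{9}.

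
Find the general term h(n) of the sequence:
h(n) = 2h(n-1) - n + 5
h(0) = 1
First-order linear with linear forcing.
Homogeneous solution: h_h(n) = A·(2)^n.
Try particular h_p(n) = pn + q. Substituting:
  pn + q = 2(p(n-1) + q) - n + 5.
Matching the n-coefficient: p = 2p - 1 ⇒ p = 1.
Matching constants: q = -2p + 2q + 5 ⇒ q = -3.
General: h(n) = A·(2)^n + n - 3.
Apply h(0) = 1: A - 3 = 1 ⇒ A = 4.
So h(n) = 4 \cdot 2^{n} + n - 3.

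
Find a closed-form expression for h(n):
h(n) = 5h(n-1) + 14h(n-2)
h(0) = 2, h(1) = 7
Characteristic equation: x² - 5x - 14 = 0, which factors as (x - (7))(x - (-2)) = 0.
Roots r₁ = 7, r₂ = -2 (distinct).
General solution: h(n) = A·(7)^n + B·(-2)^n.
From h(0) = 2: A + B = 2.
From h(1) = 7: 7A - 2B = 7.
Solving: A = \frac{11}{9}, B = \frac{7}{9}.
So h(n) = \frac{7 \left(-2\right)^{n}}{9} + \frac{11 \cdot 7^{n}}{9}.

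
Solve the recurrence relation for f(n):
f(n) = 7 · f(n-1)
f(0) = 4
Pure geometric recurrence with ratio 7.
By induction f(n) = f(0) · (7)^n = 4 \cdot 7^{n}.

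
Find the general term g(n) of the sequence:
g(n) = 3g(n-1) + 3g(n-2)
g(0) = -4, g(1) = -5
Characteristic equation: x² - 3x - 3 = 0.
Discriminant Δ = (3)² + 4·(3) = 21.
Roots r₁,₂ = (3 ± √21)/2, so r₁ = \frac{3}{2} + \frac{\sqrt{21}}{2}, r₂ = \frac{3}{2} - \frac{\sqrt{21}}{2}.
General solution: g(n) = A·r₁^n + B·r₂^n.
From the initial conditions, A + B = -4 and r₁A + r₂B = -5.
Since r₁ - r₂ = √21: A = (-5 - (-4)r₂)/√21 = -2 + \frac{\sqrt{21}}{21}, and B = -4 - A = -2 - \frac{\sqrt{21}}{21}.
So g(n) = \left(-2 + \frac{\sqrt{21}}{21}\right)\left(\frac{3}{2} + \frac{\sqrt{21}}{2}\right)^n + \left(-2 - \frac{\sqrt{21}}{21}\right)\left(\frac{3}{2} - \frac{\sqrt{21}}{2}\right)^n.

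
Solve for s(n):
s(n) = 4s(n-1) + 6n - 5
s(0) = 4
First-order linear with linear forcing.
Homogeneous solution: s_h(n) = A·(4)^n.
Try particular s_p(n) = pn + q. Substituting:
  pn + q = 4(p(n-1) + q) + 6n - 5.
Matching the n-coefficient: p = 4p + 6 ⇒ p = -2.
Matching constants: q = -4p + 4q - 5 ⇒ q = -1.
General: s(n) = A·(4)^n - 2 n - 1.
Apply s(0) = 4: A - 1 = 4 ⇒ A = 5.
So s(n) = 5 \cdot 4^{n} - 2 n - 1.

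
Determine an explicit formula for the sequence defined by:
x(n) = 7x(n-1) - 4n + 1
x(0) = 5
First-order linear with linear forcing.
Homogeneous solution: x_h(n) = A·(7)^n.
Try particular x_p(n) = pn + q. Substituting:
  pn + q = 7(p(n-1) + q) - 4n + 1.
Matching the n-coefficient: p = 7p - 4 ⇒ p = \frac{2}{3}.
Matching constants: q = -7p + 7q + 1 ⇒ q = \frac{11}{18}.
General: x(n) = A·(7)^n + \frac{2 n}{3} + \frac{11}{18}.
Apply x(0) = 5: A + \frac{11}{18} = 5 ⇒ A = \frac{79}{18}.
So x(n) = \frac{79 \cdot 7^{n}}{18} + \frac{2 n}{3} + \frac{11}{18}.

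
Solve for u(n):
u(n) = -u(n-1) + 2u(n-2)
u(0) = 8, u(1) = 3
Characteristic equation: x² + x - 2 = 0, which factors as (x - (1))(x - (-2)) = 0.
Roots r₁ = 1, r₂ = -2 (distinct).
General solution: u(n) = A·(1)^n + B·(-2)^n.
From u(0) = 8: A + B = 8.
From u(1) = 3: A - 2B = 3.
Solving: A = \frac{19}{3}, B = \frac{5}{3}.
So u(n) = \frac{5 \left(-2\right)^{n}}{3} + \frac{19}{3}.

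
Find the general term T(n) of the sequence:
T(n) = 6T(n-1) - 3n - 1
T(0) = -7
First-order linear with linear forcing.
Homogeneous solution: T_h(n) = A·(6)^n.
Try particular T_p(n) = pn + q. Substituting:
  pn + q = 6(p(n-1) + q) - 3n - 1.
Matching the n-coefficient: p = 6p - 3 ⇒ p = \frac{3}{5}.
Matching constants: q = -6p + 6q - 1 ⇒ q = \frac{23}{25}.
General: T(n) = A·(6)^n + \frac{3 n}{5} + \frac{23}{25}.
Apply T(0) = -7: A + \frac{23}{25} = -7 ⇒ A = - \frac{198}{25}.
So T(n) = - \frac{198 \cdot 6^{n}}{25} + \frac{3 n}{5} + \frac{23}{25}.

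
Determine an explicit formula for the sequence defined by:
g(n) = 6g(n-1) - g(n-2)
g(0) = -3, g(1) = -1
Characteristic equation: x² - 6x + 1 = 0.
Discriminant Δ = (6)² + 4·(-1) = 32.
Roots r₁,₂ = (6 ± √32)/2, so r₁ = 2 \sqrt{2} + 3, r₂ = 3 - 2 \sqrt{2}.
General solution: g(n) = A·r₁^n + B·r₂^n.
From the initial conditions, A + B = -3 and r₁A + r₂B = -1.
Since r₁ - r₂ = √32: A = (-1 - (-3)r₂)/√32 = - \frac{3}{2} + \sqrt{2}, and B = -3 - A = - \frac{3}{2} - \sqrt{2}.
So g(n) = \left(- \frac{3}{2} + \sqrt{2}\right)\left(2 \sqrt{2} + 3\right)^n + \left(- \frac{3}{2} - \sqrt{2}\right)\left(3 - 2 \sqrt{2}\right)^n.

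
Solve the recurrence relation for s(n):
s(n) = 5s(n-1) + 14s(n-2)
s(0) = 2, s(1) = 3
Characteristic equation: x² - 5x - 14 = 0, which factors as (x - (-2))(x - (7)) = 0.
Roots r₁ = -2, r₂ = 7 (distinct).
General solution: s(n) = A·(-2)^n + B·(7)^n.
From s(0) = 2: A + B = 2.
From s(1) = 3: -2A + 7B = 3.
Solving: A = \frac{11}{9}, B = \frac{7}{9}.
So s(n) = \frac{11 \left(-2\right)^{n}}{9} + \frac{7 \cdot 7^{n}}{9}.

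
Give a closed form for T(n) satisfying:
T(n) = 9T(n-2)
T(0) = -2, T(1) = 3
Characteristic equation: x² - 9 = 0, which factors as (x - (-3))(x - (3)) = 0.
Roots r₁ = -3, r₂ = 3 (distinct).
General solution: T(n) = A·(-3)^n + B·(3)^n.
From T(0) = -2: A + B = -2.
From T(1) = 3: -3A + 3B = 3.
Solving: A = - \frac{3}{2}, B = - \frac{1}{2}.
So T(n) = - \frac{3 \left(-3\right)^{n}}{2} - \frac{3^{n}}{2}.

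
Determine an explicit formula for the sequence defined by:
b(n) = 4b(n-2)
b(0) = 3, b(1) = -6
Characteristic equation: x² - 4 = 0, which factors as (x - (2))(x - (-2)) = 0.
Roots r₁ = 2, r₂ = -2 (distinct).
General solution: b(n) = A·(2)^n + B·(-2)^n.
From b(0) = 3: A + B = 3.
From b(1) = -6: 2A - 2B = -6.
Solving: A = 0, B = 3.
So b(n) = 3 \left(-2\right)^{n}.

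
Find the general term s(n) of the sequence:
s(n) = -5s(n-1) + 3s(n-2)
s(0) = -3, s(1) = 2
Characteristic equation: x² + 5x - 3 = 0.
Discriminant Δ = (-5)² + 4·(3) = 37.
Roots r₁,₂ = (-5 ± √37)/2, so r₁ = - \frac{5}{2} + \frac{\sqrt{37}}{2}, r₂ = - \frac{\sqrt{37}}{2} - \frac{5}{2}.
General solution: s(n) = A·r₁^n + B·r₂^n.
From the initial conditions, A + B = -3 and r₁A + r₂B = 2.
Since r₁ - r₂ = √37: A = (2 - (-3)r₂)/√37 = - \frac{3}{2} - \frac{11 \sqrt{37}}{74}, and B = -3 - A = - \frac{3}{2} + \frac{11 \sqrt{37}}{74}.
So s(n) = \left(- \frac{3}{2} - \frac{11 \sqrt{37}}{74}\right)\left(- \frac{5}{2} + \frac{\sqrt{37}}{2}\right)^n + \left(- \frac{3}{2} + \frac{11 \sqrt{37}}{74}\right)\left(- \frac{\sqrt{37}}{2} - \frac{5}{2}\right)^n.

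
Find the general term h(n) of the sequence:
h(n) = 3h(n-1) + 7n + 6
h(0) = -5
First-order linear with linear forcing.
Homogeneous solution: h_h(n) = A·(3)^n.
Try particular h_p(n) = pn + q. Substituting:
  pn + q = 3(p(n-1) + q) + 7n + 6.
Matching the n-coefficient: p = 3p + 7 ⇒ p = - \frac{7}{2}.
Matching constants: q = -3p + 3q + 6 ⇒ q = - \frac{33}{4}.
General: h(n) = A·(3)^n - \frac{7 n}{2} - \frac{33}{4}.
Apply h(0) = -5: A - \frac{33}{4} = -5 ⇒ A = \frac{13}{4}.
So h(n) = \frac{13 \cdot 3^{n}}{4} - \frac{7 n}{2} - \frac{33}{4}.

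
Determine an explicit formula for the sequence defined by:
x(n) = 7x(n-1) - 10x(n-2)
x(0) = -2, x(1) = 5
Characteristic equation: x² - 7x + 10 = 0, which factors as (x - (5))(x - (2)) = 0.
Roots r₁ = 5, r₂ = 2 (distinct).
General solution: x(n) = A·(5)^n + B·(2)^n.
From x(0) = -2: A + B = -2.
From x(1) = 5: 5A + 2B = 5.
Solving: A = 3, B = -5.
So x(n) = - 5 \cdot 2^{n} + 3 \cdot 5^{n}.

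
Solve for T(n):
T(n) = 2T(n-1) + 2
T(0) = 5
First-order linear non-homogeneous.
Homogeneous solution: T_h(n) = A·(2)^n.
Try constant particular solution T_p = K: K = 2K + 2 ⇒ K = -2.
General: T(n) = A·(2)^n - 2.
Apply T(0) = 5: A - 2 = 5 ⇒ A = 7.
So T(n) = 7 \cdot 2^{n} - 2.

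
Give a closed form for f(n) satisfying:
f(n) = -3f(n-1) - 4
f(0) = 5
First-order linear non-homogeneous.
Homogeneous solution: f_h(n) = A·(-3)^n.
Try constant particular solution f_p = K: K = -3K - 4 ⇒ K = -1.
General: f(n) = A·(-3)^n - 1.
Apply f(0) = 5: A - 1 = 5 ⇒ A = 6.
So f(n) = 6 \left(-3\right)^{n} - 1.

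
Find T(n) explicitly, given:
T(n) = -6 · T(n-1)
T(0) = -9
Pure geometric recurrence with ratio -6.
By induction T(n) = T(0) · (-6)^n = - 9 \left(-6\right)^{n}.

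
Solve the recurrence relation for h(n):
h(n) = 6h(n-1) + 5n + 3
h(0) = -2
First-order linear with linear forcing.
Homogeneous solution: h_h(n) = A·(6)^n.
Try particular h_p(n) = pn + q. Substituting:
  pn + q = 6(p(n-1) + q) + 5n + 3.
Matching the n-coefficient: p = 6p + 5 ⇒ p = -1.
Matching constants: q = -6p + 6q + 3 ⇒ q = - \frac{9}{5}.
General: h(n) = A·(6)^n - n - \frac{9}{5}.
Apply h(0) = -2: A - \frac{9}{5} = -2 ⇒ A = - \frac{1}{5}.
So h(n) = - \frac{6^{n}}{5} - n - \frac{9}{5}.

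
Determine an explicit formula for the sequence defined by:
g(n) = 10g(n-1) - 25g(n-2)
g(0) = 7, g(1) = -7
Characteristic equation: x² - 10x + 25 = 0, which is (x - (5))².
Repeated root r = 5.
General solution: g(n) = (A + Bn)·(5)^n.
From g(0) = 7: A = 7.
From g(1) = -7: (A + B)·(5) = -7 ⇒ B = - \frac{42}{5}.
So g(n) = \left(7 - \frac{42 n}{5}\right) \cdot (5)^n.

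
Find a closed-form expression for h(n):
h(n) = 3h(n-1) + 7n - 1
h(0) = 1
First-order linear with linear forcing.
Homogeneous solution: h_h(n) = A·(3)^n.
Try particular h_p(n) = pn + q. Substituting:
  pn + q = 3(p(n-1) + q) + 7n - 1.
Matching the n-coefficient: p = 3p + 7 ⇒ p = - \frac{7}{2}.
Matching constants: q = -3p + 3q - 1 ⇒ q = - \frac{19}{4}.
General: h(n) = A·(3)^n - \frac{7 n}{2} - \frac{19}{4}.
Apply h(0) = 1: A - \frac{19}{4} = 1 ⇒ A = \frac{23}{4}.
So h(n) = \frac{23 \cdot 3^{n}}{4} - \frac{7 n}{2} - \frac{19}{4}.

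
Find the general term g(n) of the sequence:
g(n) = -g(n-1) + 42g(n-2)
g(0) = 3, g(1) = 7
Characteristic equation: x² + x - 42 = 0, which factors as (x - (6))(x - (-7)) = 0.
Roots r₁ = 6, r₂ = -7 (distinct).
General solution: g(n) = A·(6)^n + B·(-7)^n.
From g(0) = 3: A + B = 3.
From g(1) = 7: 6A - 7B = 7.
Solving: A = \frac{28}{13}, B = \frac{11}{13}.
So g(n) = \frac{11 \left(-7\right)^{n}}{13} + \frac{28 \cdot 6^{n}}{13}.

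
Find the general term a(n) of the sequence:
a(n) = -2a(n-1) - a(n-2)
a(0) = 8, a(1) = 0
Characteristic equation: x² + 2x + 1 = 0, which is (x - (-1))².
Repeated root r = -1.
General solution: a(n) = (A + Bn)·(-1)^n.
From a(0) = 8: A = 8.
From a(1) = 0: (A + B)·(-1) = 0 ⇒ B = -8.
So a(n) = \left(8 - 8 n\right) \cdot (-1)^n.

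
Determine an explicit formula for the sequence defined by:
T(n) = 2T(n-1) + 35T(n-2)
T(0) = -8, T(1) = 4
Characteristic equation: x² - 2x - 35 = 0, which factors as (x - (-5))(x - (7)) = 0.
Roots r₁ = -5, r₂ = 7 (distinct).
General solution: T(n) = A·(-5)^n + B·(7)^n.
From T(0) = -8: A + B = -8.
From T(1) = 4: -5A + 7B = 4.
Solving: A = -5, B = -3.
So T(n) = - 5 \left(-5\right)^{n} - 3 \cdot 7^{n}.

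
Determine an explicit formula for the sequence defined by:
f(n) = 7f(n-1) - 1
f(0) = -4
First-order linear non-homogeneous.
Homogeneous solution: f_h(n) = A·(7)^n.
Try constant particular solution f_p = K: K = 7K - 1 ⇒ K = \frac{1}{6}.
General: f(n) = A·(7)^n + \frac{1}{6}.
Apply f(0) = -4: A + \frac{1}{6} = -4 ⇒ A = - \frac{25}{6}.
So f(n) = \frac{1}{6} - \frac{25 \cdot 7^{n}}{6}.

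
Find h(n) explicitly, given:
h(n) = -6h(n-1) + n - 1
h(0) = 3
First-order linear with linear forcing.
Homogeneous solution: h_h(n) = A·(-6)^n.
Try particular h_p(n) = pn + q. Substituting:
  pn + q = -6(p(n-1) + q) + n - 1.
Matching the n-coefficient: p = -6p + 1 ⇒ p = \frac{1}{7}.
Matching constants: q = 6p - 6q - 1 ⇒ q = - \frac{1}{49}.
General: h(n) = A·(-6)^n + \frac{n}{7} - \frac{1}{49}.
Apply h(0) = 3: A - \frac{1}{49} = 3 ⇒ A = \frac{148}{49}.
So h(n) = \frac{148 \left(-6\right)^{n}}{49} + \frac{n}{7} - \frac{1}{49}.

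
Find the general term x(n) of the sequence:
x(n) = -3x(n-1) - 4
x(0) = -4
First-order linear non-homogeneous.
Homogeneous solution: x_h(n) = A·(-3)^n.
Try constant particular solution x_p = K: K = -3K - 4 ⇒ K = -1.
General: x(n) = A·(-3)^n - 1.
Apply x(0) = -4: A - 1 = -4 ⇒ A = -3.
So x(n) = - 3 \left(-3\right)^{n} - 1.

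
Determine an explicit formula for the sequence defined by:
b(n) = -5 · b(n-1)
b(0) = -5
Pure geometric recurrence with ratio -5.
By induction b(n) = b(0) · (-5)^n = - 5 \left(-5\right)^{n}.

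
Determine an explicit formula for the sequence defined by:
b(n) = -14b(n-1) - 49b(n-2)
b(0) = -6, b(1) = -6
Characteristic equation: x² + 14x + 49 = 0, which is (x - (-7))².
Repeated root r = -7.
General solution: b(n) = (A + Bn)·(-7)^n.
From b(0) = -6: A = -6.
From b(1) = -6: (A + B)·(-7) = -6 ⇒ B = \frac{48}{7}.
So b(n) = \left(\frac{48 n}{7} - 6\right) \cdot (-7)^n.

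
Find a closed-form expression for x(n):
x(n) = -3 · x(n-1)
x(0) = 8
Pure geometric recurrence with ratio -3.
By induction x(n) = x(0) · (-3)^n = 8 \left(-3\right)^{n}.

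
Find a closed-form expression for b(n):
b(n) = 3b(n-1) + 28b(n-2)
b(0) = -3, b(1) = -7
Characteristic equation: x² - 3x - 28 = 0, which factors as (x - (7))(x - (-4)) = 0.
Roots r₁ = 7, r₂ = -4 (distinct).
General solution: b(n) = A·(7)^n + B·(-4)^n.
From b(0) = -3: A + B = -3.
From b(1) = -7: 7A - 4B = -7.
Solving: A = - \frac{19}{11}, B = - \frac{14}{11}.
So b(n) = - \frac{14 \left(-4\right)^{n}}{11} - \frac{19 \cdot 7^{n}}{11}.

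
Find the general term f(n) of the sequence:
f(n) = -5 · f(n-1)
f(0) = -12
Pure geometric recurrence with ratio -5.
By induction f(n) = f(0) · (-5)^n = - 12 \left(-5\right)^{n}.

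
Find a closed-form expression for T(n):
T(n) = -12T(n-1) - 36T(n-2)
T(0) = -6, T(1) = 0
Characteristic equation: x² + 12x + 36 = 0, which is (x - (-6))².
Repeated root r = -6.
General solution: T(n) = (A + Bn)·(-6)^n.
From T(0) = -6: A = -6.
From T(1) = 0: (A + B)·(-6) = 0 ⇒ B = 6.
So T(n) = \left(6 n - 6\right) \cdot (-6)^n.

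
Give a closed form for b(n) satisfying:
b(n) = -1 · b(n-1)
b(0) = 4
Pure geometric recurrence with ratio -1.
By induction b(n) = b(0) · (-1)^n = 4 \left(-1\right)^{n}.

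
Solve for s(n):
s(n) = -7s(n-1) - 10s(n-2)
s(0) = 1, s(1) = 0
Characteristic equation: x² + 7x + 10 = 0, which factors as (x - (-2))(x - (-5)) = 0.
Roots r₁ = -2, r₂ = -5 (distinct).
General solution: s(n) = A·(-2)^n + B·(-5)^n.
From s(0) = 1: A + B = 1.
From s(1) = 0: -2A - 5B = 0.
Solving: A = \frac{5}{3}, B = - \frac{2}{3}.
So s(n) = \frac{5 \left(-2\right)^{n}}{3} - \frac{2 \left(-5\right)^{n}}{3}.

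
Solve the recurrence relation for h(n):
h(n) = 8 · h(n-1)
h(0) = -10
Pure geometric recurrence with ratio 8.
By induction h(n) = h(0) · (8)^n = - 10 \cdot 8^{n}.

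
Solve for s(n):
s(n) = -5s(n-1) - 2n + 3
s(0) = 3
First-order linear with linear forcing.
Homogeneous solution: s_h(n) = A·(-5)^n.
Try particular s_p(n) = pn + q. Substituting:
  pn + q = -5(p(n-1) + q) - 2n + 3.
Matching the n-coefficient: p = -5p - 2 ⇒ p = - \frac{1}{3}.
Matching constants: q = 5p - 5q + 3 ⇒ q = \frac{2}{9}.
General: s(n) = A·(-5)^n - \frac{n}{3} + \frac{2}{9}.
Apply s(0) = 3: A + \frac{2}{9} = 3 ⇒ A = \frac{25}{9}.
So s(n) = \frac{25 \left(-5\right)^{n}}{9} - \frac{n}{3} + \frac{2}{9}.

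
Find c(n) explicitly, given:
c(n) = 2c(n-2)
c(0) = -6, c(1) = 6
Characteristic equation: x² - 2 = 0.
Discriminant Δ = (0)² + 4·(2) = 8.
Roots r₁,₂ = (0 ± √8)/2, so r₁ = \sqrt{2}, r₂ = - \sqrt{2}.
General solution: c(n) = A·r₁^n + B·r₂^n.
From the initial conditions, A + B = -6 and r₁A + r₂B = 6.
Since r₁ - r₂ = √8: A = (6 - (-6)r₂)/√8 = -3 + \frac{3 \sqrt{2}}{2}, and B = -6 - A = -3 - \frac{3 \sqrt{2}}{2}.
So c(n) = \left(-3 + \frac{3 \sqrt{2}}{2}\right)\left(\sqrt{2}\right)^n + \left(-3 - \frac{3 \sqrt{2}}{2}\right)\left(- \sqrt{2}\right)^n.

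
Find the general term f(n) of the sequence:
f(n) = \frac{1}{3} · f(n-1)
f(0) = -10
Pure geometric recurrence with ratio \frac{1}{3}.
By induction f(n) = f(0) · (\frac{1}{3})^n = - 10 \cdot 3^{- n}.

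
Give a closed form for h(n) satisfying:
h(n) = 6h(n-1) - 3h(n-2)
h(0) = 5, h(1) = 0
Characteristic equation: x² - 6x + 3 = 0.
Discriminant Δ = (6)² + 4·(-3) = 24.
Roots r₁,₂ = (6 ± √24)/2, so r₁ = \sqrt{6} + 3, r₂ = 3 - \sqrt{6}.
General solution: h(n) = A·r₁^n + B·r₂^n.
From the initial conditions, A + B = 5 and r₁A + r₂B = 0.
Since r₁ - r₂ = √24: A = (0 - (5)r₂)/√24 = \frac{5}{2} - \frac{5 \sqrt{6}}{4}, and B = 5 - A = \frac{5}{2} + \frac{5 \sqrt{6}}{4}.
So h(n) = \left(\frac{5}{2} - \frac{5 \sqrt{6}}{4}\right)\left(\sqrt{6} + 3\right)^n + \left(\frac{5}{2} + \frac{5 \sqrt{6}}{4}\right)\left(3 - \sqrt{6}\right)^n.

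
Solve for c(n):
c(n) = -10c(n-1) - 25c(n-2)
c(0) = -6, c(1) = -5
Characteristic equation: x² + 10x + 25 = 0, which is (x - (-5))².
Repeated root r = -5.
General solution: c(n) = (A + Bn)·(-5)^n.
From c(0) = -6: A = -6.
From c(1) = -5: (A + B)·(-5) = -5 ⇒ B = 7.
So c(n) = \left(7 n - 6\right) \cdot (-5)^n.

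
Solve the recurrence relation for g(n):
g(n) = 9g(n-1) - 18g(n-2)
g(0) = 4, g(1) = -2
Characteristic equation: x² - 9x + 18 = 0, which factors as (x - (6))(x - (3)) = 0.
Roots r₁ = 6, r₂ = 3 (distinct).
General solution: g(n) = A·(6)^n + B·(3)^n.
From g(0) = 4: A + B = 4.
From g(1) = -2: 6A + 3B = -2.
Solving: A = - \frac{14}{3}, B = \frac{26}{3}.
So g(n) = \frac{26 \cdot 3^{n}}{3} - \frac{14 \cdot 6^{n}}{3}.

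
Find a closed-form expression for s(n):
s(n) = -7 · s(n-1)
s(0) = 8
Pure geometric recurrence with ratio -7.
By induction s(n) = s(0) · (-7)^n = 8 \left(-7\right)^{n}.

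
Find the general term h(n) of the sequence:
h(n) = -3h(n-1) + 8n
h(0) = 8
First-order linear with linear forcing.
Homogeneous solution: h_h(n) = A·(-3)^n.
Try particular h_p(n) = pn + q. Substituting:
  pn + q = -3(p(n-1) + q) + 8n.
Matching the n-coefficient: p = -3p + 8 ⇒ p = 2.
Matching constants: q = 3p - 3q ⇒ q = \frac{3}{2}.
General: h(n) = A·(-3)^n + 2 n + \frac{3}{2}.
Apply h(0) = 8: A + \frac{3}{2} = 8 ⇒ A = \frac{13}{2}.
So h(n) = \frac{13 \left(-3\right)^{n}}{2} + 2 n + \frac{3}{2}.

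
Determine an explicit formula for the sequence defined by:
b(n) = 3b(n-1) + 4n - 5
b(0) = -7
First-order linear with linear forcing.
Homogeneous solution: b_h(n) = A·(3)^n.
Try particular b_p(n) = pn + q. Substituting:
  pn + q = 3(p(n-1) + q) + 4n - 5.
Matching the n-coefficient: p = 3p + 4 ⇒ p = -2.
Matching constants: q = -3p + 3q - 5 ⇒ q = - \frac{1}{2}.
General: b(n) = A·(3)^n - 2 n - \frac{1}{2}.
Apply b(0) = -7: A - \frac{1}{2} = -7 ⇒ A = - \frac{13}{2}.
So b(n) = - \frac{13 \cdot 3^{n}}{2} - 2 n - \frac{1}{2}.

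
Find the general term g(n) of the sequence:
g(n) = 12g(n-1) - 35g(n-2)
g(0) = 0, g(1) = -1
Characteristic equation: x² - 12x + 35 = 0, which factors as (x - (5))(x - (7)) = 0.
Roots r₁ = 5, r₂ = 7 (distinct).
General solution: g(n) = A·(5)^n + B·(7)^n.
From g(0) = 0: A + B = 0.
From g(1) = -1: 5A + 7B = -1.
Solving: A = \frac{1}{2}, B = - \frac{1}{2}.
So g(n) = \frac{5^{n}}{2} - \frac{7^{n}}{2}.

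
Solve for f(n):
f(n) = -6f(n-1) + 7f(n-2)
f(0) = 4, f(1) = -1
Characteristic equation: x² + 6x - 7 = 0, which factors as (x - (-7))(x - (1)) = 0.
Roots r₁ = -7, r₂ = 1 (distinct).
General solution: f(n) = A·(-7)^n + B·(1)^n.
From f(0) = 4: A + B = 4.
From f(1) = -1: -7A + B = -1.
Solving: A = \frac{5}{8}, B = \frac{27}{8}.
So f(n) = \frac{5 \left(-7\right)^{n}}{8} + \frac{27}{8}.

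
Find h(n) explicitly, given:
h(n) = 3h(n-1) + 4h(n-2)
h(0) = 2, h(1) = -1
Characteristic equation: x² - 3x - 4 = 0, which factors as (x - (4))(x - (-1)) = 0.
Roots r₁ = 4, r₂ = -1 (distinct).
General solution: h(n) = A·(4)^n + B·(-1)^n.
From h(0) = 2: A + B = 2.
From h(1) = -1: 4A - B = -1.
Solving: A = \frac{1}{5}, B = \frac{9}{5}.
So h(n) = \frac{9 \left(-1\right)^{n}}{5} + \frac{4^{n}}{5}.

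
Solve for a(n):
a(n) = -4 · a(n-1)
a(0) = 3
Pure geometric recurrence with ratio -4.
By induction a(n) = a(0) · (-4)^n = 3 \left(-4\right)^{n}.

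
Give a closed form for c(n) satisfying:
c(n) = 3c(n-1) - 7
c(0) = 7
First-order linear non-homogeneous.
Homogeneous solution: c_h(n) = A·(3)^n.
Try constant particular solution c_p = K: K = 3K - 7 ⇒ K = \frac{7}{2}.
General: c(n) = A·(3)^n + \frac{7}{2}.
Apply c(0) = 7: A + \frac{7}{2} = 7 ⇒ A = \frac{7}{2}.
So c(n) = \frac{7 \cdot 3^{n}}{2} + \frac{7}{2}.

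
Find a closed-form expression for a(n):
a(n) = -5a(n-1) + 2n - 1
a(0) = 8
First-order linear with linear forcing.
Homogeneous solution: a_h(n) = A·(-5)^n.
Try particular a_p(n) = pn + q. Substituting:
  pn + q = -5(p(n-1) + q) + 2n - 1.
Matching the n-coefficient: p = -5p + 2 ⇒ p = \frac{1}{3}.
Matching constants: q = 5p - 5q - 1 ⇒ q = \frac{1}{9}.
General: a(n) = A·(-5)^n + \frac{n}{3} + \frac{1}{9}.
Apply a(0) = 8: A + \frac{1}{9} = 8 ⇒ A = \frac{71}{9}.
So a(n) = \frac{71 \left(-5\right)^{n}}{9} + \frac{n}{3} + \frac{1}{9}.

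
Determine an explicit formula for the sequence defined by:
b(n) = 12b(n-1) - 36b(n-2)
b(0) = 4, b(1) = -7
Characteristic equation: x² - 12x + 36 = 0, which is (x - (6))².
Repeated root r = 6.
General solution: b(n) = (A + Bn)·(6)^n.
From b(0) = 4: A = 4.
From b(1) = -7: (A + B)·(6) = -7 ⇒ B = - \frac{31}{6}.
So b(n) = \left(4 - \frac{31 n}{6}\right) \cdot (6)^n.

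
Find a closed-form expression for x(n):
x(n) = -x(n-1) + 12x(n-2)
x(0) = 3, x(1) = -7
Characteristic equation: x² + x - 12 = 0, which factors as (x - (-4))(x - (3)) = 0.
Roots r₁ = -4, r₂ = 3 (distinct).
General solution: x(n) = A·(-4)^n + B·(3)^n.
From x(0) = 3: A + B = 3.
From x(1) = -7: -4A + 3B = -7.
Solving: A = \frac{16}{7}, B = \frac{5}{7}.
So x(n) = \frac{16 \left(-4\right)^{n}}{7} + \frac{5 \cdot 3^{n}}{7}.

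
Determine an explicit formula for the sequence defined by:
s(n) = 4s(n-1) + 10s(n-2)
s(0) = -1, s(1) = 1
Characteristic equation: x² - 4x - 10 = 0.
Discriminant Δ = (4)² + 4·(10) = 56.
Roots r₁,₂ = (4 ± √56)/2, so r₁ = 2 + \sqrt{14}, r₂ = 2 - \sqrt{14}.
General solution: s(n) = A·r₁^n + B·r₂^n.
From the initial conditions, A + B = -1 and r₁A + r₂B = 1.
Since r₁ - r₂ = √56: A = (1 - (-1)r₂)/√56 = - \frac{1}{2} + \frac{3 \sqrt{14}}{28}, and B = -1 - A = - \frac{1}{2} - \frac{3 \sqrt{14}}{28}.
So s(n) = \left(- \frac{1}{2} + \frac{3 \sqrt{14}}{28}\right)\left(2 + \sqrt{14}\right)^n + \left(- \frac{1}{2} - \frac{3 \sqrt{14}}{28}\right)\left(2 - \sqrt{14}\right)^n.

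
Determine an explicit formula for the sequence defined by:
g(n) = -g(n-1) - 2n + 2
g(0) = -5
First-order linear with linear forcing.
Homogeneous solution: g_h(n) = A·(-1)^n.
Try particular g_p(n) = pn + q. Substituting:
  pn + q = -(p(n-1) + q) - 2n + 2.
Matching the n-coefficient: p = -p - 2 ⇒ p = -1.
Matching constants: q = p - q + 2 ⇒ q = \frac{1}{2}.
General: g(n) = A·(-1)^n - n + \frac{1}{2}.
Apply g(0) = -5: A + \frac{1}{2} = -5 ⇒ A = - \frac{11}{2}.
So g(n) = - \frac{11 \left(-1\right)^{n}}{2} - n + \frac{1}{2}.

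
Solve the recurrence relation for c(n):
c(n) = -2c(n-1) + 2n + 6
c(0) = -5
First-order linear with linear forcing.
Homogeneous solution: c_h(n) = A·(-2)^n.
Try particular c_p(n) = pn + q. Substituting:
  pn + q = -2(p(n-1) + q) + 2n + 6.
Matching the n-coefficient: p = -2p + 2 ⇒ p = \frac{2}{3}.
Matching constants: q = 2p - 2q + 6 ⇒ q = \frac{22}{9}.
General: c(n) = A·(-2)^n + \frac{2 n}{3} + \frac{22}{9}.
Apply c(0) = -5: A + \frac{22}{9} = -5 ⇒ A = - \frac{67}{9}.
So c(n) = - \frac{67 \left(-2\right)^{n}}{9} + \frac{2 n}{3} + \frac{22}{9}.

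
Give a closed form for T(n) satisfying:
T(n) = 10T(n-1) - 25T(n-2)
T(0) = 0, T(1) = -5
Characteristic equation: x² - 10x + 25 = 0, which is (x - (5))².
Repeated root r = 5.
General solution: T(n) = (A + Bn)·(5)^n.
From T(0) = 0: A = 0.
From T(1) = -5: (A + B)·(5) = -5 ⇒ B = -1.
So T(n) = \left(- n\right) \cdot (5)^n.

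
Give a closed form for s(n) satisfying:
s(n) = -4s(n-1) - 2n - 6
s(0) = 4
First-order linear with linear forcing.
Homogeneous solution: s_h(n) = A·(-4)^n.
Try particular s_p(n) = pn + q. Substituting:
  pn + q = -4(p(n-1) + q) - 2n - 6.
Matching the n-coefficient: p = -4p - 2 ⇒ p = - \frac{2}{5}.
Matching constants: q = 4p - 4q - 6 ⇒ q = - \frac{38}{25}.
General: s(n) = A·(-4)^n - \frac{2 n}{5} - \frac{38}{25}.
Apply s(0) = 4: A - \frac{38}{25} = 4 ⇒ A = \frac{138}{25}.
So s(n) = \frac{138 \left(-4\right)^{n}}{25} - \frac{2 n}{5} - \frac{38}{25}.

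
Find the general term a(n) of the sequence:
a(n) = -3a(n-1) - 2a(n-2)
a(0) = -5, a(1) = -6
Characteristic equation: x² + 3x + 2 = 0, which factors as (x - (-1))(x - (-2)) = 0.
Roots r₁ = -1, r₂ = -2 (distinct).
General solution: a(n) = A·(-1)^n + B·(-2)^n.
From a(0) = -5: A + B = -5.
From a(1) = -6: -A - 2B = -6.
Solving: A = -16, B = 11.
So a(n) = - 16 \left(-1\right)^{n} + 11 \left(-2\right)^{n}.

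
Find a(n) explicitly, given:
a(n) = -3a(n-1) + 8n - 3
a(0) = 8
First-order linear with linear forcing.
Homogeneous solution: a_h(n) = A·(-3)^n.
Try particular a_p(n) = pn + q. Substituting:
  pn + q = -3(p(n-1) + q) + 8n - 3.
Matching the n-coefficient: p = -3p + 8 ⇒ p = 2.
Matching constants: q = 3p - 3q - 3 ⇒ q = \frac{3}{4}.
General: a(n) = A·(-3)^n + 2 n + \frac{3}{4}.
Apply a(0) = 8: A + \frac{3}{4} = 8 ⇒ A = \frac{29}{4}.
So a(n) = \frac{29 \left(-3\right)^{n}}{4} + 2 n + \frac{3}{4}.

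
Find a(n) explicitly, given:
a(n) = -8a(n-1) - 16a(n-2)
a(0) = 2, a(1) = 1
Characteristic equation: x² + 8x + 16 = 0, which is (x - (-4))².
Repeated root r = -4.
General solution: a(n) = (A + Bn)·(-4)^n.
From a(0) = 2: A = 2.
From a(1) = 1: (A + B)·(-4) = 1 ⇒ B = - \frac{9}{4}.
So a(n) = \left(2 - \frac{9 n}{4}\right) \cdot (-4)^n.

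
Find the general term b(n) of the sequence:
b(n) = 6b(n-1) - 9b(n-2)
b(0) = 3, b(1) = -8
Characteristic equation: x² - 6x + 9 = 0, which is (x - (3))².
Repeated root r = 3.
General solution: b(n) = (A + Bn)·(3)^n.
From b(0) = 3: A = 3.
From b(1) = -8: (A + B)·(3) = -8 ⇒ B = - \frac{17}{3}.
So b(n) = \left(3 - \frac{17 n}{3}\right) \cdot (3)^n.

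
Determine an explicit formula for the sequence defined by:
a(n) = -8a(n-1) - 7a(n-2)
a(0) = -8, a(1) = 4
Characteristic equation: x² + 8x + 7 = 0, which factors as (x - (-1))(x - (-7)) = 0.
Roots r₁ = -1, r₂ = -7 (distinct).
General solution: a(n) = A·(-1)^n + B·(-7)^n.
From a(0) = -8: A + B = -8.
From a(1) = 4: -A - 7B = 4.
Solving: A = - \frac{26}{3}, B = \frac{2}{3}.
So a(n) = - \frac{26 \left(-1\right)^{n}}{3} + \frac{2 \left(-7\right)^{n}}{3}.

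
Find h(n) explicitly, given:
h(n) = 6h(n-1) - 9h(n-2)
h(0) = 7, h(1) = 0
Characteristic equation: x² - 6x + 9 = 0, which is (x - (3))².
Repeated root r = 3.
General solution: h(n) = (A + Bn)·(3)^n.
From h(0) = 7: A = 7.
From h(1) = 0: (A + B)·(3) = 0 ⇒ B = -7.
So h(n) = \left(7 - 7 n\right) \cdot (3)^n.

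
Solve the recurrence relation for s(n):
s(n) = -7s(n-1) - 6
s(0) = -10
First-order linear non-homogeneous.
Homogeneous solution: s_h(n) = A·(-7)^n.
Try constant particular solution s_p = K: K = -7K - 6 ⇒ K = - \frac{3}{4}.
General: s(n) = A·(-7)^n - \frac{3}{4}.
Apply s(0) = -10: A - \frac{3}{4} = -10 ⇒ A = - \frac{37}{4}.
So s(n) = - \frac{37 \left(-7\right)^{n}}{4} - \frac{3}{4}.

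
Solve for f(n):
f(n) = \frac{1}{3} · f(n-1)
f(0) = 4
Pure geometric recurrence with ratio \frac{1}{3}.
By induction f(n) = f(0) · (\frac{1}{3})^n = 4 \cdot 3^{- n}.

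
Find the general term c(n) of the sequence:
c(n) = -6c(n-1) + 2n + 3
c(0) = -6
First-order linear with linear forcing.
Homogeneous solution: c_h(n) = A·(-6)^n.
Try particular c_p(n) = pn + q. Substituting:
  pn + q = -6(p(n-1) + q) + 2n + 3.
Matching the n-coefficient: p = -6p + 2 ⇒ p = \frac{2}{7}.
Matching constants: q = 6p - 6q + 3 ⇒ q = \frac{33}{49}.
General: c(n) = A·(-6)^n + \frac{2 n}{7} + \frac{33}{49}.
Apply c(0) = -6: A + \frac{33}{49} = -6 ⇒ A = - \frac{327}{49}.
So c(n) = - \frac{327 \left(-6\right)^{n}}{49} + \frac{2 n}{7} + \frac{33}{49}.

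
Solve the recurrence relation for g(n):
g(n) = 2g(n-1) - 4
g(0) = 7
First-order linear non-homogeneous.
Homogeneous solution: g_h(n) = A·(2)^n.
Try constant particular solution g_p = K: K = 2K - 4 ⇒ K = 4.
General: g(n) = A·(2)^n + 4.
Apply g(0) = 7: A + 4 = 7 ⇒ A = 3.
So g(n) = 3 \cdot 2^{n} + 4.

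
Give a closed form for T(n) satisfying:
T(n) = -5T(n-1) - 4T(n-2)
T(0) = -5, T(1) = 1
Characteristic equation: x² + 5x + 4 = 0, which factors as (x - (-4))(x - (-1)) = 0.
Roots r₁ = -4, r₂ = -1 (distinct).
General solution: T(n) = A·(-4)^n + B·(-1)^n.
From T(0) = -5: A + B = -5.
From T(1) = 1: -4A - B = 1.
Solving: A = \frac{4}{3}, B = - \frac{19}{3}.
So T(n) = - \frac{19 \left(-1\right)^{n}}{3} + \frac{4 \left(-4\right)^{n}}{3}.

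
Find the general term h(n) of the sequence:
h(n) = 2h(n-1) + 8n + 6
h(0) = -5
First-order linear with linear forcing.
Homogeneous solution: h_h(n) = A·(2)^n.
Try particular h_p(n) = pn + q. Substituting:
  pn + q = 2(p(n-1) + q) + 8n + 6.
Matching the n-coefficient: p = 2p + 8 ⇒ p = -8.
Matching constants: q = -2p + 2q + 6 ⇒ q = -22.
General: h(n) = A·(2)^n - 8 n - 22.
Apply h(0) = -5: A - 22 = -5 ⇒ A = 17.
So h(n) = 17 \cdot 2^{n} - 8 n - 22.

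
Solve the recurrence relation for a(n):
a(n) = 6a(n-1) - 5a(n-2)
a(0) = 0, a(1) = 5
Characteristic equation: x² - 6x + 5 = 0, which factors as (x - (5))(x - (1)) = 0.
Roots r₁ = 5, r₂ = 1 (distinct).
General solution: a(n) = A·(5)^n + B·(1)^n.
From a(0) = 0: A + B = 0.
From a(1) = 5: 5A + B = 5.
Solving: A = \frac{5}{4}, B = - \frac{5}{4}.
So a(n) = \frac{5 \cdot 5^{n}}{4} - \frac{5}{4}.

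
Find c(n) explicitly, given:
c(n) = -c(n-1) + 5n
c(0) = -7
First-order linear with linear forcing.
Homogeneous solution: c_h(n) = A·(-1)^n.
Try particular c_p(n) = pn + q. Substituting:
  pn + q = -(p(n-1) + q) + 5n.
Matching the n-coefficient: p = -p + 5 ⇒ p = \frac{5}{2}.
Matching constants: q = p - q ⇒ q = \frac{5}{4}.
General: c(n) = A·(-1)^n + \frac{5 n}{2} + \frac{5}{4}.
Apply c(0) = -7: A + \frac{5}{4} = -7 ⇒ A = - \frac{33}{4}.
So c(n) = - \frac{33 \left(-1\right)^{n}}{4} + \frac{5 n}{2} + \frac{5}{4}.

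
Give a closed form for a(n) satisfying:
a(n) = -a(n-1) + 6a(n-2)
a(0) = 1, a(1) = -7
Characteristic equation: x² + x - 6 = 0, which factors as (x - (2))(x - (-3)) = 0.
Roots r₁ = 2, r₂ = -3 (distinct).
General solution: a(n) = A·(2)^n + B·(-3)^n.
From a(0) = 1: A + B = 1.
From a(1) = -7: 2A - 3B = -7.
Solving: A = - \frac{4}{5}, B = \frac{9}{5}.
So a(n) = \frac{9 \left(-3\right)^{n}}{5} - \frac{4 \cdot 2^{n}}{5}.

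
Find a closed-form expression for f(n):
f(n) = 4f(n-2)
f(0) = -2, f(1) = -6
Characteristic equation: x² - 4 = 0, which factors as (x - (-2))(x - (2)) = 0.
Roots r₁ = -2, r₂ = 2 (distinct).
General solution: f(n) = A·(-2)^n + B·(2)^n.
From f(0) = -2: A + B = -2.
From f(1) = -6: -2A + 2B = -6.
Solving: A = \frac{1}{2}, B = - \frac{5}{2}.
So f(n) = \frac{\left(-2\right)^{n}}{2} - \frac{5 \cdot 2^{n}}{2}.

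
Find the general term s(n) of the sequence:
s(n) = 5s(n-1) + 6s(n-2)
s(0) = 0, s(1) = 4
Characteristic equation: x² - 5x - 6 = 0, which factors as (x - (-1))(x - (6)) = 0.
Roots r₁ = -1, r₂ = 6 (distinct).
General solution: s(n) = A·(-1)^n + B·(6)^n.
From s(0) = 0: A + B = 0.
From s(1) = 4: -A + 6B = 4.
Solving: A = - \frac{4}{7}, B = \frac{4}{7}.
So s(n) = - \frac{4 \left(-1\right)^{n}}{7} + \frac{4 \cdot 6^{n}}{7}.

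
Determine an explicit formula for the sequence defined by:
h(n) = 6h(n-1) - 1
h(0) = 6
First-order linear non-homogeneous.
Homogeneous solution: h_h(n) = A·(6)^n.
Try constant particular solution h_p = K: K = 6K - 1 ⇒ K = \frac{1}{5}.
General: h(n) = A·(6)^n + \frac{1}{5}.
Apply h(0) = 6: A + \frac{1}{5} = 6 ⇒ A = \frac{29}{5}.
So h(n) = \frac{29 \cdot 6^{n}}{5} + \frac{1}{5}.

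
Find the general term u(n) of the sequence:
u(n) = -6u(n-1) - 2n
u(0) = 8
First-order linear with linear forcing.
Homogeneous solution: u_h(n) = A·(-6)^n.
Try particular u_p(n) = pn + q. Substituting:
  pn + q = -6(p(n-1) + q) - 2n.
Matching the n-coefficient: p = -6p - 2 ⇒ p = - \frac{2}{7}.
Matching constants: q = 6p - 6q ⇒ q = - \frac{12}{49}.
General: u(n) = A·(-6)^n - \frac{2 n}{7} - \frac{12}{49}.
Apply u(0) = 8: A - \frac{12}{49} = 8 ⇒ A = \frac{404}{49}.
So u(n) = \frac{404 \left(-6\right)^{n}}{49} - \frac{2 n}{7} - \frac{12}{49}.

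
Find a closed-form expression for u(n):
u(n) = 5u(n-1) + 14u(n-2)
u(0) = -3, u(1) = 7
Characteristic equation: x² - 5x - 14 = 0, which factors as (x - (-2))(x - (7)) = 0.
Roots r₁ = -2, r₂ = 7 (distinct).
General solution: u(n) = A·(-2)^n + B·(7)^n.
From u(0) = -3: A + B = -3.
From u(1) = 7: -2A + 7B = 7.
Solving: A = - \frac{28}{9}, B = \frac{1}{9}.
So u(n) = - \frac{28 \left(-2\right)^{n}}{9} + \frac{7^{n}}{9}.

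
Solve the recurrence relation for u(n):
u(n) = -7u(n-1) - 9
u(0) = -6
First-order linear non-homogeneous.
Homogeneous solution: u_h(n) = A·(-7)^n.
Try constant particular solution u_p = K: K = -7K - 9 ⇒ K = - \frac{9}{8}.
General: u(n) = A·(-7)^n - \frac{9}{8}.
Apply u(0) = -6: A - \frac{9}{8} = -6 ⇒ A = - \frac{39}{8}.
So u(n) = - \frac{39 \left(-7\right)^{n}}{8} - \frac{9}{8}.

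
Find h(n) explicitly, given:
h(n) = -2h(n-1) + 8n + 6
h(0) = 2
First-order linear with linear forcing.
Homogeneous solution: h_h(n) = A·(-2)^n.
Try particular h_p(n) = pn + q. Substituting:
  pn + q = -2(p(n-1) + q) + 8n + 6.
Matching the n-coefficient: p = -2p + 8 ⇒ p = \frac{8}{3}.
Matching constants: q = 2p - 2q + 6 ⇒ q = \frac{34}{9}.
General: h(n) = A·(-2)^n + \frac{8 n}{3} + \frac{34}{9}.
Apply h(0) = 2: A + \frac{34}{9} = 2 ⇒ A = - \frac{16}{9}.
So h(n) = - \frac{16 \left(-2\right)^{n}}{9} + \frac{8 n}{3} + \frac{34}{9}.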